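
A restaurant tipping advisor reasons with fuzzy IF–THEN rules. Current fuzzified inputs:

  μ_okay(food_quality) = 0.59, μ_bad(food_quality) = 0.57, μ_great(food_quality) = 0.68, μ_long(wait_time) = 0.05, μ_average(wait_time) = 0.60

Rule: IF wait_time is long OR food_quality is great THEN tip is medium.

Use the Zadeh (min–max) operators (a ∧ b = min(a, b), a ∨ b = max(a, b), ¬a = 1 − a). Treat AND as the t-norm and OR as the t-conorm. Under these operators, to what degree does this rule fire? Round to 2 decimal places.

firing strength: long=0.05, great=0.68; OR[max(a, b)] → w = 0.68

0.68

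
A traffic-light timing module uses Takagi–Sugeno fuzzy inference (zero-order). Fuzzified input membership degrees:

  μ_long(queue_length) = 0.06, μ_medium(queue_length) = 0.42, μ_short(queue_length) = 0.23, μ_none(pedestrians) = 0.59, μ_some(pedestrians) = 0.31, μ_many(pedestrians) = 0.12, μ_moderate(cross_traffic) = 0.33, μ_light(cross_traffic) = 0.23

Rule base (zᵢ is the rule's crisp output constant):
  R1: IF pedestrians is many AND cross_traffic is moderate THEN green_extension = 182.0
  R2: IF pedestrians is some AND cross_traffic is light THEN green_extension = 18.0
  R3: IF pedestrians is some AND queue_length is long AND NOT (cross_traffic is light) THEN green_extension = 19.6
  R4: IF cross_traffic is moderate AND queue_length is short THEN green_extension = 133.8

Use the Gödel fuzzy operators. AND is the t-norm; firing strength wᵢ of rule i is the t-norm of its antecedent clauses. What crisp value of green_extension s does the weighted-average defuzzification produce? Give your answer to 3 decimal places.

R1 (z=182.0): many=0.12, moderate=0.33; AND[min(a, b)] → w = 0.12
R2 (z=18.0): some=0.31, light=0.23; AND[min(a, b)] → w = 0.23
R3 (z=19.6): some=0.31, long=0.06, ¬light=1−0.23=0.77; AND[min(a, b)] → w = 0.06
R4 (z=133.8): moderate=0.33, short=0.23; AND[min(a, b)] → w = 0.23
Weighted average = (0.12·182.0 + 0.23·18.0 + 0.06·19.6 + 0.23·133.8) / (0.12 + 0.23 + 0.06 + 0.23)
  = 57.9300 / 0.6400 = 90.516

90.516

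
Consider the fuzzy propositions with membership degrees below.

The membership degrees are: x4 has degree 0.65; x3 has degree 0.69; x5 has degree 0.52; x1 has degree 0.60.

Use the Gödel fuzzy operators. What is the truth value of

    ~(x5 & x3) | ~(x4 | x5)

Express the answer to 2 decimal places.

0.48

x5 & x3 = min(a, b) on (0.52, 0.69) = 0.52
~(x5 & x3) = 1 − 0.52 = 0.48
x4 | x5 = max(a, b) on (0.65, 0.52) = 0.65
~(x4 | x5) = 1 − 0.65 = 0.35
~(x5 & x3) | ~(x4 | x5) = max(a, b) on (0.48, 0.35) = 0.48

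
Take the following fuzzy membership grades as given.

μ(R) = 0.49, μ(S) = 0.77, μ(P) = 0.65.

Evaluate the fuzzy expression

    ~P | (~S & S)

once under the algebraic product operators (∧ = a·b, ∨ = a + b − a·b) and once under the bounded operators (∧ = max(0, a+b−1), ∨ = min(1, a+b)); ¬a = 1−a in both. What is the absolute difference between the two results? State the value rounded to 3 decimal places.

0.115

Under algebraic product:
  ~P = 1 − 0.6500 = 0.3500
  ~S = 1 − 0.7700 = 0.2300
  ~S & S = a·b on (0.2300, 0.7700) = 0.1771
  ~P | (~S & S) = a + b − a·b on (0.3500, 0.1771) = 0.4651
  → value = 0.4651
Under bounded:
  ~P = 1 − 0.65 = 0.35
  ~S = 1 − 0.77 = 0.23
  ~S & S = max(0, a+b−1) on (0.23, 0.77) = 0.00
  ~P | (~S & S) = min(1, a+b) on (0.35, 0.00) = 0.35
  → value = 0.3500
|0.4651 − 0.3500| = 0.115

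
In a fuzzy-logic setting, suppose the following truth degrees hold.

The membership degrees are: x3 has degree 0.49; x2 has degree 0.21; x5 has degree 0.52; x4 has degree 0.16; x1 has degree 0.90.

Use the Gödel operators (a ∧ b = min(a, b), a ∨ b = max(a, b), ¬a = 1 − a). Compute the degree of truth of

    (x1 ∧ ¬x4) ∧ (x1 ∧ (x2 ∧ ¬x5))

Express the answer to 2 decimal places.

0.21

¬x4 = 1 − 0.16 = 0.84
x1 ∧ ¬x4 = min(a, b) on (0.90, 0.84) = 0.84
¬x5 = 1 − 0.52 = 0.48
x2 ∧ ¬x5 = min(a, b) on (0.21, 0.48) = 0.21
x1 ∧ (x2 ∧ ¬x5) = min(a, b) on (0.90, 0.21) = 0.21
(x1 ∧ ¬x4) ∧ (x1 ∧ (x2 ∧ ¬x5)) = min(a, b) on (0.84, 0.21) = 0.21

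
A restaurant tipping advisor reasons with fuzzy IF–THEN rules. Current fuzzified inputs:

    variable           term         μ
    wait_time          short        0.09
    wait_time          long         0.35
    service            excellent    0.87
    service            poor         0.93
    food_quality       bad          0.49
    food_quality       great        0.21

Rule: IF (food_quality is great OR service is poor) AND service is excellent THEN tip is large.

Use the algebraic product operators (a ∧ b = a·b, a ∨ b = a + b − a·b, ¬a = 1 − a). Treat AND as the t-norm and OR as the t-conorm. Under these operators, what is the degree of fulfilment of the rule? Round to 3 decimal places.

firing strength: (great=0.21 OR poor=0.93) = 0.9447; AND[a·b] with excellent=0.87 → w = 0.8219

0.822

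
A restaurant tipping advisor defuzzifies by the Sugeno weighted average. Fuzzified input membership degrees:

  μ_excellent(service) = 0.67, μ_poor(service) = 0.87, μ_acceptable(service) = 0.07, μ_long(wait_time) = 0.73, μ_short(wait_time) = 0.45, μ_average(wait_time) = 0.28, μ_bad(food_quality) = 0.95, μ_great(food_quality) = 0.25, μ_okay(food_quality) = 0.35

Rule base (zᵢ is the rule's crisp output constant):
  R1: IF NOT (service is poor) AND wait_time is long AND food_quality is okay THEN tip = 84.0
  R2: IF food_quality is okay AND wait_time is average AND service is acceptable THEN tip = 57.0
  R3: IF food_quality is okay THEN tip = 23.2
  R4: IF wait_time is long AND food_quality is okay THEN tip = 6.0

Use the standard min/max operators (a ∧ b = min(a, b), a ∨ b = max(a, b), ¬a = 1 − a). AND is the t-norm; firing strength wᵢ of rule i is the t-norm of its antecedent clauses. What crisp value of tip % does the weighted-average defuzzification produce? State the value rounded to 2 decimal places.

R1 (z=84.0): ¬poor=1−0.87=0.13, long=0.73, okay=0.35; AND[min(a, b)] → w = 0.13
R2 (z=57.0): okay=0.35, average=0.28, acceptable=0.07; AND[min(a, b)] → w = 0.07
R3 (z=23.2): okay=0.35 → w = 0.35
R4 (z=6.0): long=0.73, okay=0.35; AND[min(a, b)] → w = 0.35
Weighted average = (0.13·84.0 + 0.07·57.0 + 0.35·23.2 + 0.35·6.0) / (0.13 + 0.07 + 0.35 + 0.35)
  = 25.1300 / 0.9000 = 27.92

27.92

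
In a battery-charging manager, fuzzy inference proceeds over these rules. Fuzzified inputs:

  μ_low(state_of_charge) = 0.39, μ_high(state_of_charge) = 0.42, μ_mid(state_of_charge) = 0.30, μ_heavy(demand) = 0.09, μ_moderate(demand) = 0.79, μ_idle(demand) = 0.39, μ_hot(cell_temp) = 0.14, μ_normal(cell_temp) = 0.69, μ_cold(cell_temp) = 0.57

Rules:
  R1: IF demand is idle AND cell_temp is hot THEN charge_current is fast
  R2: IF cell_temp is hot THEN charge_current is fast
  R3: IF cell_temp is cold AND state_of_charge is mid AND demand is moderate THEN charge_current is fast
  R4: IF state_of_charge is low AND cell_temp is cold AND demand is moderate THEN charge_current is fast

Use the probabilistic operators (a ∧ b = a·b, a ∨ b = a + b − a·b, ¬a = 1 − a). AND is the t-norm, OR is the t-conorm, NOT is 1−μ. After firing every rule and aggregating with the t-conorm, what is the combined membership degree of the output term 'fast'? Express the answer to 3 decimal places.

0.420

R1: idle=0.39, hot=0.14; AND[a·b] → w = 0.0546
R2: hot=0.14 → w = 0.1400
R3: cold=0.57, mid=0.30, moderate=0.79; AND[a·b] → w = 0.1351
R4: low=0.39, cold=0.57, moderate=0.79; AND[a·b] → w = 0.1756
Rules with consequent 'fast': {R1, R2, R3, R4} → strengths 0.0546, 0.1400, 0.1351, 0.1756
Aggregate via t-conorm [a + b − a·b]: 0.4203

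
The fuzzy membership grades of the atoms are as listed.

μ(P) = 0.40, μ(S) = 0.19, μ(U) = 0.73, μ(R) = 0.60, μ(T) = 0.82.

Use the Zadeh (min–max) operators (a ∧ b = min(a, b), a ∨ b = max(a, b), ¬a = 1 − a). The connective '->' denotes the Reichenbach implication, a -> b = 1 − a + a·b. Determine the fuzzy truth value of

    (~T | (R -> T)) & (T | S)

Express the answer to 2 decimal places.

~T = 1 − 0.82 = 0.18
R -> T  [Reichenbach: 1 − a + a·b] with a=0.60, b=0.82 → 0.89
~T | (R -> T) = max(a, b) on (0.18, 0.89) = 0.89
T | S = max(a, b) on (0.82, 0.19) = 0.82
(~T | (R -> T)) & (T | S) = min(a, b) on (0.89, 0.82) = 0.82

0.82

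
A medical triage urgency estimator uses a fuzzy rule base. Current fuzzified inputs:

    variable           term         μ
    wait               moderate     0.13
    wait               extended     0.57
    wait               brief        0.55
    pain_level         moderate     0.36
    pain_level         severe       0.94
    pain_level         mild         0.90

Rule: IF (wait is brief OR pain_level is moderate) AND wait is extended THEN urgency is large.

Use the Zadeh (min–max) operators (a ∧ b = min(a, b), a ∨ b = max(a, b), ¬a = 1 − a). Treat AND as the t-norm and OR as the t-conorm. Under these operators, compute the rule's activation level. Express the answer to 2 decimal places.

0.55

firing strength: (brief=0.55 OR moderate=0.36) = 0.55; AND[min(a, b)] with extended=0.57 → w = 0.55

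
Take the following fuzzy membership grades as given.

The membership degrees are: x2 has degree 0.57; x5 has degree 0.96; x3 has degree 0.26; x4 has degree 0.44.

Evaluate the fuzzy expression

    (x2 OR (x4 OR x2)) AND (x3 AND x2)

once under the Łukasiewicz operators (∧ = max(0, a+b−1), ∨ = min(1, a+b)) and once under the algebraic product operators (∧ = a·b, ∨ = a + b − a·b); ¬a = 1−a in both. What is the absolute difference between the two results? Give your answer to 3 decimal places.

0.133

Under Łukasiewicz:
  x4 OR x2 = min(1, a+b) on (0.44, 0.57) = 1.00
  x2 OR (x4 OR x2) = min(1, a+b) on (0.57, 1.00) = 1.00
  x3 AND x2 = max(0, a+b−1) on (0.26, 0.57) = 0.00
  (x2 OR (x4 OR x2)) AND (x3 AND x2) = max(0, a+b−1) on (1.00, 0.00) = 0.00
  → value = 0.0000
Under algebraic product:
  x4 OR x2 = a + b − a·b on (0.4400, 0.5700) = 0.7592
  x2 OR (x4 OR x2) = a + b − a·b on (0.5700, 0.7592) = 0.8965
  x3 AND x2 = a·b on (0.2600, 0.5700) = 0.1482
  (x2 OR (x4 OR x2)) AND (x3 AND x2) = a·b on (0.8965, 0.1482) = 0.1329
  → value = 0.1329
|0.0000 − 0.1329| = 0.133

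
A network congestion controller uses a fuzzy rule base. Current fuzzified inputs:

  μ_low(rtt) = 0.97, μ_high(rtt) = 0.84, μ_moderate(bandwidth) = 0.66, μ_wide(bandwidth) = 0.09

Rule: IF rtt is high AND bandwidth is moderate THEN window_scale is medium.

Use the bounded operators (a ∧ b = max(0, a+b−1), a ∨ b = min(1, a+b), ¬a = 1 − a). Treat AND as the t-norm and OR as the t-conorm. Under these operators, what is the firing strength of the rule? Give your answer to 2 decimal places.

firing strength: high=0.84, moderate=0.66; AND[max(0, a+b−1)] → w = 0.50

0.50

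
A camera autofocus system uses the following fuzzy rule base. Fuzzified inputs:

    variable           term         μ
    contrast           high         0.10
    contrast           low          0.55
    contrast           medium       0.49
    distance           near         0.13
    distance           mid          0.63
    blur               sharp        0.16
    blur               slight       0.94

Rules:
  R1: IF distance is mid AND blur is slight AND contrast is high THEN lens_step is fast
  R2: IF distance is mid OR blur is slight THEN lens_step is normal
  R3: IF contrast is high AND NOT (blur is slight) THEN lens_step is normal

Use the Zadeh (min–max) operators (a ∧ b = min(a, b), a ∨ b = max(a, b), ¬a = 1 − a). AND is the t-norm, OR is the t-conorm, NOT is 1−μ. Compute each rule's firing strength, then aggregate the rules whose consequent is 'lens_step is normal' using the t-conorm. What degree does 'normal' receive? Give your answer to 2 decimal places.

0.94

R1: mid=0.63, slight=0.94, high=0.10; AND[min(a, b)] → w = 0.10
R2: mid=0.63, slight=0.94; OR[max(a, b)] → w = 0.94
R3: high=0.10, ¬slight=1−0.94=0.06; AND[min(a, b)] → w = 0.06
Rules with consequent 'normal': {R2, R3} → strengths 0.94, 0.06
Aggregate via t-conorm [max(a, b)]: 0.94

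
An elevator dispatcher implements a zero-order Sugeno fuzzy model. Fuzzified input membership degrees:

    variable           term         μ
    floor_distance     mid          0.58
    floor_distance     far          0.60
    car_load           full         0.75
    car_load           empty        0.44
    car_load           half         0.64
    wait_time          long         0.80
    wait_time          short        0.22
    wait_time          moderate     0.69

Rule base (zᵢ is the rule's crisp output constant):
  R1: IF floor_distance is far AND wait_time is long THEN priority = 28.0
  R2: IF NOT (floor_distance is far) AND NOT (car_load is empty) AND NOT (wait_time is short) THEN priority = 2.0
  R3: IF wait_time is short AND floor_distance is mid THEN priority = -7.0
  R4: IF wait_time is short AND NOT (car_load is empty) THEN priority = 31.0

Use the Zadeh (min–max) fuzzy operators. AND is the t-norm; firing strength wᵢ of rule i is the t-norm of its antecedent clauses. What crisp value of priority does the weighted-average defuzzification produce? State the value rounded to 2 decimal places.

R1 (z=28.0): far=0.60, long=0.80; AND[min(a, b)] → w = 0.60
R2 (z=2.0): ¬far=1−0.60=0.40, ¬empty=1−0.44=0.56, ¬short=1−0.22=0.78; AND[min(a, b)] → w = 0.40
R3 (z=-7.0): short=0.22, mid=0.58; AND[min(a, b)] → w = 0.22
R4 (z=31.0): short=0.22, ¬empty=1−0.44=0.56; AND[min(a, b)] → w = 0.22
Weighted average = (0.60·28.0 + 0.40·2.0 + 0.22·-7.0 + 0.22·31.0) / (0.60 + 0.40 + 0.22 + 0.22)
  = 22.8800 / 1.4400 = 15.89

15.89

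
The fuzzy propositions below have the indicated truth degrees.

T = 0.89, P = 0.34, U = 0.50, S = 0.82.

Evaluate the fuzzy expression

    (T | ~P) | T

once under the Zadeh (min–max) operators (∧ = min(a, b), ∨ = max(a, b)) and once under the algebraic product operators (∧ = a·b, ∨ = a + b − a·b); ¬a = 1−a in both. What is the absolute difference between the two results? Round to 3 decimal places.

Under Zadeh (min–max):
  ~P = 1 − 0.34 = 0.66
  T | ~P = max(a, b) on (0.89, 0.66) = 0.89
  (T | ~P) | T = max(a, b) on (0.89, 0.89) = 0.89
  → value = 0.8900
Under algebraic product:
  ~P = 1 − 0.3400 = 0.6600
  T | ~P = a + b − a·b on (0.8900, 0.6600) = 0.9626
  (T | ~P) | T = a + b − a·b on (0.9626, 0.8900) = 0.9959
  → value = 0.9959
|0.8900 − 0.9959| = 0.106

0.106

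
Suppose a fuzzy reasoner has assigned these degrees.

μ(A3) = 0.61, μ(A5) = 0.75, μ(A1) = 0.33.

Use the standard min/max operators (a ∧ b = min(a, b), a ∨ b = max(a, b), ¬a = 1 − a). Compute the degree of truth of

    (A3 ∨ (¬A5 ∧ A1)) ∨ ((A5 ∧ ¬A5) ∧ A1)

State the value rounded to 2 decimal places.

¬A5 = 1 − 0.75 = 0.25
¬A5 ∧ A1 = min(a, b) on (0.25, 0.33) = 0.25
A3 ∨ (¬A5 ∧ A1) = max(a, b) on (0.61, 0.25) = 0.61
¬A5 = 1 − 0.75 = 0.25
A5 ∧ ¬A5 = min(a, b) on (0.75, 0.25) = 0.25
(A5 ∧ ¬A5) ∧ A1 = min(a, b) on (0.25, 0.33) = 0.25
(A3 ∨ (¬A5 ∧ A1)) ∨ ((A5 ∧ ¬A5) ∧ A1) = max(a, b) on (0.61, 0.25) = 0.61

0.61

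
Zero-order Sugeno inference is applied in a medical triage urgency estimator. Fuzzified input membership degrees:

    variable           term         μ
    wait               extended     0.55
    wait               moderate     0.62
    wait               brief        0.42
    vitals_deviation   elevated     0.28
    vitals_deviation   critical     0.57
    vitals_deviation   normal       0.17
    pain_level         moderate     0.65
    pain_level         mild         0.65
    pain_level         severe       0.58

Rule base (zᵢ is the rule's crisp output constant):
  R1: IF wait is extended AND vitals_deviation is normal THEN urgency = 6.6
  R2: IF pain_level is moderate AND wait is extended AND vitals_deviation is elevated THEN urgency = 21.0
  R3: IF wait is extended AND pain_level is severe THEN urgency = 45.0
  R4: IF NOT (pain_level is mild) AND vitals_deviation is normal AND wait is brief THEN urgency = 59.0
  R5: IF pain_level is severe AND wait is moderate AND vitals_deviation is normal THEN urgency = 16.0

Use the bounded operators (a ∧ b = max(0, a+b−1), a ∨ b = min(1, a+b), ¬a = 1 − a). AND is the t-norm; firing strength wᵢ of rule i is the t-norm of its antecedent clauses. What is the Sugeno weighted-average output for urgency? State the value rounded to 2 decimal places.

45.00

R1 (z=6.6): extended=0.55, normal=0.17; AND[max(0, a+b−1)] → w = 0.00
R2 (z=21.0): moderate=0.65, extended=0.55, elevated=0.28; AND[max(0, a+b−1)] → w = 0.00
R3 (z=45.0): extended=0.55, severe=0.58; AND[max(0, a+b−1)] → w = 0.13
R4 (z=59.0): ¬mild=1−0.65=0.35, normal=0.17, brief=0.42; AND[max(0, a+b−1)] → w = 0.00
R5 (z=16.0): severe=0.58, moderate=0.62, normal=0.17; AND[max(0, a+b−1)] → w = 0.00
Weighted average = (0.00·6.6 + 0.00·21.0 + 0.13·45.0 + 0.00·59.0 + 0.00·16.0) / (0.00 + 0.00 + 0.13 + 0.00 + 0.00)
  = 5.8500 / 0.1300 = 45.00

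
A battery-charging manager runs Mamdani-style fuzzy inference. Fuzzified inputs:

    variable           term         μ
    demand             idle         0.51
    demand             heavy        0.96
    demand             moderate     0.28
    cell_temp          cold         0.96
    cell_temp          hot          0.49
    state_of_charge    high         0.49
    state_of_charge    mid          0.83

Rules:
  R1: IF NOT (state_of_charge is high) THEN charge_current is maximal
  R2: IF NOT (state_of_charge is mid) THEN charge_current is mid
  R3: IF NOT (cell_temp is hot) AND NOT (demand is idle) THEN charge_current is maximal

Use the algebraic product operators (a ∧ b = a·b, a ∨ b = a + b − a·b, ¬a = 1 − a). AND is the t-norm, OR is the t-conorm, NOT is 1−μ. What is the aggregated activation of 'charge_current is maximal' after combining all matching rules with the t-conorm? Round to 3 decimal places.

0.632

R1: ¬high=1−0.49=0.51 → w = 0.5100
R2: ¬mid=1−0.83=0.17 → w = 0.1700
R3: ¬hot=1−0.49=0.51, ¬idle=1−0.51=0.49; AND[a·b] → w = 0.2499
Rules with consequent 'maximal': {R1, R3} → strengths 0.5100, 0.2499
Aggregate via t-conorm [a + b − a·b]: 0.6325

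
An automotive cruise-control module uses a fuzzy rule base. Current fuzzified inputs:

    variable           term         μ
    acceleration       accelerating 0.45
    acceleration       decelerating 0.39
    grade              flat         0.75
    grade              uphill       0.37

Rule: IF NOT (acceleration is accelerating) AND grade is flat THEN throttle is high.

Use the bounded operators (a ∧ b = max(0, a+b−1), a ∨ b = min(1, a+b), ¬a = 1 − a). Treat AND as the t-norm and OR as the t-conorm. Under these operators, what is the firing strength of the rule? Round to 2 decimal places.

firing strength: ¬accelerating=1−0.45=0.55, flat=0.75; AND[max(0, a+b−1)] → w = 0.30

0.30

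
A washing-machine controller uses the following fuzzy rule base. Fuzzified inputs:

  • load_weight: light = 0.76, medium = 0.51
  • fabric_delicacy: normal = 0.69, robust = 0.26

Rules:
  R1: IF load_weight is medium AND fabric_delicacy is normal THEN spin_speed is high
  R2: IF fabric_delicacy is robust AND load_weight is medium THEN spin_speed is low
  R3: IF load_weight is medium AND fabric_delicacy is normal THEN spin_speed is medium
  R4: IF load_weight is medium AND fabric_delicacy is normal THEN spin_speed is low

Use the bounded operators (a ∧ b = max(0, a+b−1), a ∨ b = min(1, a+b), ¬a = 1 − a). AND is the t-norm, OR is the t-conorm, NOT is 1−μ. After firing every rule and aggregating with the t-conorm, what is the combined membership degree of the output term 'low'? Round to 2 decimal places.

R1: medium=0.51, normal=0.69; AND[max(0, a+b−1)] → w = 0.20
R2: robust=0.26, medium=0.51; AND[max(0, a+b−1)] → w = 0.00
R3: medium=0.51, normal=0.69; AND[max(0, a+b−1)] → w = 0.20
R4: medium=0.51, normal=0.69; AND[max(0, a+b−1)] → w = 0.20
Rules with consequent 'low': {R2, R4} → strengths 0.00, 0.20
Aggregate via t-conorm [min(1, a+b)]: 0.20

0.20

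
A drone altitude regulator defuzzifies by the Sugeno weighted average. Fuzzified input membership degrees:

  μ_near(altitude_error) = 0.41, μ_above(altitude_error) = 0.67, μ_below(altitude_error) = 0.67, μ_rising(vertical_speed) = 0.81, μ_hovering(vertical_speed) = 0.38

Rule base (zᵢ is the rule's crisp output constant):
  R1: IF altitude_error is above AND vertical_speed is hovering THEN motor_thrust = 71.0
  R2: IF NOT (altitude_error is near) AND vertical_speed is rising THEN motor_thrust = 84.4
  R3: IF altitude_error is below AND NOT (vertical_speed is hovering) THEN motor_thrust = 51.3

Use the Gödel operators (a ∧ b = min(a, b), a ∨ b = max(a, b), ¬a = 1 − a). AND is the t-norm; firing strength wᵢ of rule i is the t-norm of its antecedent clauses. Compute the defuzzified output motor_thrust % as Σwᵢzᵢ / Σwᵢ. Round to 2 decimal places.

68.29

R1 (z=71.0): above=0.67, hovering=0.38; AND[min(a, b)] → w = 0.38
R2 (z=84.4): ¬near=1−0.41=0.59, rising=0.81; AND[min(a, b)] → w = 0.59
R3 (z=51.3): below=0.67, ¬hovering=1−0.38=0.62; AND[min(a, b)] → w = 0.62
Weighted average = (0.38·71.0 + 0.59·84.4 + 0.62·51.3) / (0.38 + 0.59 + 0.62)
  = 108.5820 / 1.5900 = 68.29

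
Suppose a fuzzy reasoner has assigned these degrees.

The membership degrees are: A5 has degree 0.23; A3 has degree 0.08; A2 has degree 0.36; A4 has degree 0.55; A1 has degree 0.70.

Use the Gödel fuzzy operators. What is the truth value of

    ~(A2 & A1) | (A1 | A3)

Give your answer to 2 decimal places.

0.70

A2 & A1 = min(a, b) on (0.36, 0.70) = 0.36
~(A2 & A1) = 1 − 0.36 = 0.64
A1 | A3 = max(a, b) on (0.70, 0.08) = 0.70
~(A2 & A1) | (A1 | A3) = max(a, b) on (0.64, 0.70) = 0.70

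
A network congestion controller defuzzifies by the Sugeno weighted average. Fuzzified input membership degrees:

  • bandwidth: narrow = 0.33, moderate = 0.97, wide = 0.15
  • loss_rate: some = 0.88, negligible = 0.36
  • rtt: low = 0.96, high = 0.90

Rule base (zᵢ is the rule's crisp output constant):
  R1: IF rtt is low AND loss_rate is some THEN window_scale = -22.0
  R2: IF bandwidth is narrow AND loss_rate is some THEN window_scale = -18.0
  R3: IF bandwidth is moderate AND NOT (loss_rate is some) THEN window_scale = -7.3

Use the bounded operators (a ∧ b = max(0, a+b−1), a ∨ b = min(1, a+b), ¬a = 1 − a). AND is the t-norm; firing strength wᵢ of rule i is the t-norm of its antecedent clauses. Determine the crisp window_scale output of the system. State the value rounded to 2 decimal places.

R1 (z=-22.0): low=0.96, some=0.88; AND[max(0, a+b−1)] → w = 0.84
R2 (z=-18.0): narrow=0.33, some=0.88; AND[max(0, a+b−1)] → w = 0.21
R3 (z=-7.3): moderate=0.97, ¬some=1−0.88=0.12; AND[max(0, a+b−1)] → w = 0.09
Weighted average = (0.84·-22.0 + 0.21·-18.0 + 0.09·-7.3) / (0.84 + 0.21 + 0.09)
  = -22.9170 / 1.1400 = -20.10

-20.10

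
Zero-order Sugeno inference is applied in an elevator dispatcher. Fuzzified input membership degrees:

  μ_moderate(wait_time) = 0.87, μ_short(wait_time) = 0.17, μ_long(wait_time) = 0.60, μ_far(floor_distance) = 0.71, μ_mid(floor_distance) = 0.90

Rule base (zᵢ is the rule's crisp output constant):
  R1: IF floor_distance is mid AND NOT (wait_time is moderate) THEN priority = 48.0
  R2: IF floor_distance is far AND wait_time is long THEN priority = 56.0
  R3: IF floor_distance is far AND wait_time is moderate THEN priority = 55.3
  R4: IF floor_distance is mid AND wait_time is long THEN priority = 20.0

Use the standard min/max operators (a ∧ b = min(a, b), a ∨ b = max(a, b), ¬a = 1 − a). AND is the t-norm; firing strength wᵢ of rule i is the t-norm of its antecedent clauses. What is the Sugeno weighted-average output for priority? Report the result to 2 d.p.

R1 (z=48.0): mid=0.90, ¬moderate=1−0.87=0.13; AND[min(a, b)] → w = 0.13
R2 (z=56.0): far=0.71, long=0.60; AND[min(a, b)] → w = 0.60
R3 (z=55.3): far=0.71, moderate=0.87; AND[min(a, b)] → w = 0.71
R4 (z=20.0): mid=0.90, long=0.60; AND[min(a, b)] → w = 0.60
Weighted average = (0.13·48.0 + 0.60·56.0 + 0.71·55.3 + 0.60·20.0) / (0.13 + 0.60 + 0.71 + 0.60)
  = 91.1030 / 2.0400 = 44.66

44.66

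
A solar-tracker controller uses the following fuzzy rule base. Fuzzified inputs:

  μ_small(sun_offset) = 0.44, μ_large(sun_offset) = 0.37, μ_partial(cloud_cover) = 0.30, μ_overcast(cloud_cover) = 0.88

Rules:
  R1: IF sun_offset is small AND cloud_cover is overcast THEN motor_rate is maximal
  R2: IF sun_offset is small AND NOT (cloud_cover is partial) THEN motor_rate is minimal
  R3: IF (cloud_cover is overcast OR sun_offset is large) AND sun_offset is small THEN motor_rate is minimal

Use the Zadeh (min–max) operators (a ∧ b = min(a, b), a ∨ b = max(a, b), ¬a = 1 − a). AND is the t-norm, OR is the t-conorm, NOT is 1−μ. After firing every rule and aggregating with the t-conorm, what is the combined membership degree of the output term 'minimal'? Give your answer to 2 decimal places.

0.44

R1: small=0.44, overcast=0.88; AND[min(a, b)] → w = 0.44
R2: small=0.44, ¬partial=1−0.30=0.70; AND[min(a, b)] → w = 0.44
R3: (overcast=0.88 OR large=0.37) = 0.88; AND[min(a, b)] with small=0.44 → w = 0.44
Rules with consequent 'minimal': {R2, R3} → strengths 0.44, 0.44
Aggregate via t-conorm [max(a, b)]: 0.44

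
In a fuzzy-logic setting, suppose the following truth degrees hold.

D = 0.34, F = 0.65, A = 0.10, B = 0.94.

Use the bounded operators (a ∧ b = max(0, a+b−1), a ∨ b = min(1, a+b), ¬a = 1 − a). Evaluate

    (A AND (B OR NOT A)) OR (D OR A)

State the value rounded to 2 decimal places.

NOT A = 1 − 0.10 = 0.90
B OR NOT A = min(1, a+b) on (0.94, 0.90) = 1.00
A AND (B OR NOT A) = max(0, a+b−1) on (0.10, 1.00) = 0.10
D OR A = min(1, a+b) on (0.34, 0.10) = 0.44
(A AND (B OR NOT A)) OR (D OR A) = min(1, a+b) on (0.10, 0.44) = 0.54

0.54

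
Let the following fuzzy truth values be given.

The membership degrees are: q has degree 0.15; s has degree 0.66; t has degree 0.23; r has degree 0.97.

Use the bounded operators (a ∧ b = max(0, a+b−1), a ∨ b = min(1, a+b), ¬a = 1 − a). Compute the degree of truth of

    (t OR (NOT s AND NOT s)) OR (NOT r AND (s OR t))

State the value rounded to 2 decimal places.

0.23

NOT s = 1 − 0.66 = 0.34
NOT s = 1 − 0.66 = 0.34
NOT s AND NOT s = max(0, a+b−1) on (0.34, 0.34) = 0.00
t OR (NOT s AND NOT s) = min(1, a+b) on (0.23, 0.00) = 0.23
NOT r = 1 − 0.97 = 0.03
s OR t = min(1, a+b) on (0.66, 0.23) = 0.89
NOT r AND (s OR t) = max(0, a+b−1) on (0.03, 0.89) = 0.00
(t OR (NOT s AND NOT s)) OR (NOT r AND (s OR t)) = min(1, a+b) on (0.23, 0.00) = 0.23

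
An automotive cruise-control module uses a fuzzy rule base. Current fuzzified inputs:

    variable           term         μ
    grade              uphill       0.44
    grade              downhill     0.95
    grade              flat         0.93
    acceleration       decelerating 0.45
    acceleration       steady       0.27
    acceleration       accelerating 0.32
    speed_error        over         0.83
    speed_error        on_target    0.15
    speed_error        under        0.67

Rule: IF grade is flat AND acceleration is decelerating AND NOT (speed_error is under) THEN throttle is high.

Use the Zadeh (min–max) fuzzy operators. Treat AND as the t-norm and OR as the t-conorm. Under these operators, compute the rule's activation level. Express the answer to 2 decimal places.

firing strength: flat=0.93, decelerating=0.45, ¬under=1−0.67=0.33; AND[min(a, b)] → w = 0.33

0.33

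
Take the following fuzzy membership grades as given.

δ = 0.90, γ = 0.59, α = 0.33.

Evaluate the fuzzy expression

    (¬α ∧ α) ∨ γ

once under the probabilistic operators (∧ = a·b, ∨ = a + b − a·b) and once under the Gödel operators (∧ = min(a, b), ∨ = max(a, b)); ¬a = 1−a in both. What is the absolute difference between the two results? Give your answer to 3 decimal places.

Under probabilistic:
  ¬α = 1 − 0.3300 = 0.6700
  ¬α ∧ α = a·b on (0.6700, 0.3300) = 0.2211
  (¬α ∧ α) ∨ γ = a + b − a·b on (0.2211, 0.5900) = 0.6807
  → value = 0.6807
Under Gödel:
  ¬α = 1 − 0.33 = 0.67
  ¬α ∧ α = min(a, b) on (0.67, 0.33) = 0.33
  (¬α ∧ α) ∨ γ = max(a, b) on (0.33, 0.59) = 0.59
  → value = 0.5900
|0.6807 − 0.5900| = 0.091

0.091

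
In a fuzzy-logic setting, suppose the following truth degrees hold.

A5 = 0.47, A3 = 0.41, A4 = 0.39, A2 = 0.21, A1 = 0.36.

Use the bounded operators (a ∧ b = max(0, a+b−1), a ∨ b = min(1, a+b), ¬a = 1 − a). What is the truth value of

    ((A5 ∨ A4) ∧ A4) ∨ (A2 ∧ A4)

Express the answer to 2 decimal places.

0.25

A5 ∨ A4 = min(1, a+b) on (0.47, 0.39) = 0.86
(A5 ∨ A4) ∧ A4 = max(0, a+b−1) on (0.86, 0.39) = 0.25
A2 ∧ A4 = max(0, a+b−1) on (0.21, 0.39) = 0.00
((A5 ∨ A4) ∧ A4) ∨ (A2 ∧ A4) = min(1, a+b) on (0.25, 0.00) = 0.25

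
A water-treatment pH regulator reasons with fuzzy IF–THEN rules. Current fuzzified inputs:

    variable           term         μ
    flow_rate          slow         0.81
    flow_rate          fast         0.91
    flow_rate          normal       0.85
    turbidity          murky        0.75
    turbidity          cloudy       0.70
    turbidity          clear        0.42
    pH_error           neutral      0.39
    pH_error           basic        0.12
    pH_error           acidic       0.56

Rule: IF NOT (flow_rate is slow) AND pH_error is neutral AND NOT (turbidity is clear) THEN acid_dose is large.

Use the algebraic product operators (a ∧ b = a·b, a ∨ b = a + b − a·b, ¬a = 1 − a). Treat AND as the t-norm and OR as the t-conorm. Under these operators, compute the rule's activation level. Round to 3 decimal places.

0.043

firing strength: ¬slow=1−0.81=0.19, neutral=0.39, ¬clear=1−0.42=0.58; AND[a·b] → w = 0.0430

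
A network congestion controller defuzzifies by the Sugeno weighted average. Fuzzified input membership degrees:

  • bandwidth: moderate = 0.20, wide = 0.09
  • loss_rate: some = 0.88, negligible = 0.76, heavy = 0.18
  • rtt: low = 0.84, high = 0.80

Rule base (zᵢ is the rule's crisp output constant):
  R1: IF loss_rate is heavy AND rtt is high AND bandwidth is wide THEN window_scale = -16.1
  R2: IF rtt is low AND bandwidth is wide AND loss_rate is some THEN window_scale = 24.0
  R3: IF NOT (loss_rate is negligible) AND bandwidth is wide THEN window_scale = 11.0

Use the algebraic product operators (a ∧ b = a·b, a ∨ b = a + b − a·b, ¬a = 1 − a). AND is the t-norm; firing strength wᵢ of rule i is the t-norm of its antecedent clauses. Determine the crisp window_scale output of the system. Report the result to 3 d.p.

16.081

R1 (z=-16.1): heavy=0.18, high=0.80, wide=0.09; AND[a·b] → w = 0.0130
R2 (z=24.0): low=0.84, wide=0.09, some=0.88; AND[a·b] → w = 0.0665
R3 (z=11.0): ¬negligible=1−0.76=0.24, wide=0.09; AND[a·b] → w = 0.0216
Weighted average = (0.0130·-16.1 + 0.0665·24.0 + 0.0216·11.0) / (0.0130 + 0.0665 + 0.0216)
  = 1.6256 / 0.1011 = 16.081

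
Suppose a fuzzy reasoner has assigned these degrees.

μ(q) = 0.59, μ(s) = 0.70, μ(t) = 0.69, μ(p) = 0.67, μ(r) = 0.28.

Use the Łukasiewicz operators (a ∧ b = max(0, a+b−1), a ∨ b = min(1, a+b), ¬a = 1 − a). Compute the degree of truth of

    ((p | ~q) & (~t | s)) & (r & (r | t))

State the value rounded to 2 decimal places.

~q = 1 − 0.59 = 0.41
p | ~q = min(1, a+b) on (0.67, 0.41) = 1.00
~t = 1 − 0.69 = 0.31
~t | s = min(1, a+b) on (0.31, 0.70) = 1.00
(p | ~q) & (~t | s) = max(0, a+b−1) on (1.00, 1.00) = 1.00
r | t = min(1, a+b) on (0.28, 0.69) = 0.97
r & (r | t) = max(0, a+b−1) on (0.28, 0.97) = 0.25
((p | ~q) & (~t | s)) & (r & (r | t)) = max(0, a+b−1) on (1.00, 0.25) = 0.25

0.25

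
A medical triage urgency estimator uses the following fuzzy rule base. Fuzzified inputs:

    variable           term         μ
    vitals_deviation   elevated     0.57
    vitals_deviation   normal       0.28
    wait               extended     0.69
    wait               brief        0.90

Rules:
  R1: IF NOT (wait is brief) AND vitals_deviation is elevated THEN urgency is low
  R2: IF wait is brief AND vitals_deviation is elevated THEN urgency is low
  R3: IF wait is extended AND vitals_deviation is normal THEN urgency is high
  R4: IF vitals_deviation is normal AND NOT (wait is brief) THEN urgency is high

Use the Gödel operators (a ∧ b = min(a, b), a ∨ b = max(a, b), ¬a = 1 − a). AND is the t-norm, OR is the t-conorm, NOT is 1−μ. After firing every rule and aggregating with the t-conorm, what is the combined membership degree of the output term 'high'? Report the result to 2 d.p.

R1: ¬brief=1−0.90=0.10, elevated=0.57; AND[min(a, b)] → w = 0.10
R2: brief=0.90, elevated=0.57; AND[min(a, b)] → w = 0.57
R3: extended=0.69, normal=0.28; AND[min(a, b)] → w = 0.28
R4: normal=0.28, ¬brief=1−0.90=0.10; AND[min(a, b)] → w = 0.10
Rules with consequent 'high': {R3, R4} → strengths 0.28, 0.10
Aggregate via t-conorm [max(a, b)]: 0.28

0.28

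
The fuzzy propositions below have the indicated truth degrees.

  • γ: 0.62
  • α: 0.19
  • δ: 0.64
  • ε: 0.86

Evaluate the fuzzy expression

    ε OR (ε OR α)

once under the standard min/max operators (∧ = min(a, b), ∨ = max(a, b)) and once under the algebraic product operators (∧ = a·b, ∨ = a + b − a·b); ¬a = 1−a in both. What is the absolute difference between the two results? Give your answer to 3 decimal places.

0.124

Under standard min/max:
  ε OR α = max(a, b) on (0.86, 0.19) = 0.86
  ε OR (ε OR α) = max(a, b) on (0.86, 0.86) = 0.86
  → value = 0.8600
Under algebraic product:
  ε OR α = a + b − a·b on (0.8600, 0.1900) = 0.8866
  ε OR (ε OR α) = a + b − a·b on (0.8600, 0.8866) = 0.9841
  → value = 0.9841
|0.8600 − 0.9841| = 0.124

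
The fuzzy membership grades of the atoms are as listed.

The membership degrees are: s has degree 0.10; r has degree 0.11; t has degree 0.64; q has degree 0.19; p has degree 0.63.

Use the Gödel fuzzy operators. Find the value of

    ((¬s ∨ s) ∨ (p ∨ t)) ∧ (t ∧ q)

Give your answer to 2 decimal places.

¬s = 1 − 0.10 = 0.90
¬s ∨ s = max(a, b) on (0.90, 0.10) = 0.90
p ∨ t = max(a, b) on (0.63, 0.64) = 0.64
(¬s ∨ s) ∨ (p ∨ t) = max(a, b) on (0.90, 0.64) = 0.90
t ∧ q = min(a, b) on (0.64, 0.19) = 0.19
((¬s ∨ s) ∨ (p ∨ t)) ∧ (t ∧ q) = min(a, b) on (0.90, 0.19) = 0.19

0.19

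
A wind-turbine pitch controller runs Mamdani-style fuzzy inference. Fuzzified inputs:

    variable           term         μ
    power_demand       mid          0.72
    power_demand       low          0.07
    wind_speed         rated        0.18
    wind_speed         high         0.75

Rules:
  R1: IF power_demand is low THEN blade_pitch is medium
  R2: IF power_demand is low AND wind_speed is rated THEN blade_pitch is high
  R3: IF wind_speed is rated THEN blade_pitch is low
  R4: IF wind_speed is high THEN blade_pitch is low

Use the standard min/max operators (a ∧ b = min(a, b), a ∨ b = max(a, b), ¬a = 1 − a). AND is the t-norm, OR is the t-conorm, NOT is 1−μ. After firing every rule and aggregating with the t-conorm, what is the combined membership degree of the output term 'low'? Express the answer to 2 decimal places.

0.75

R1: low=0.07 → w = 0.07
R2: low=0.07, rated=0.18; AND[min(a, b)] → w = 0.07
R3: rated=0.18 → w = 0.18
R4: high=0.75 → w = 0.75
Rules with consequent 'low': {R3, R4} → strengths 0.18, 0.75
Aggregate via t-conorm [max(a, b)]: 0.75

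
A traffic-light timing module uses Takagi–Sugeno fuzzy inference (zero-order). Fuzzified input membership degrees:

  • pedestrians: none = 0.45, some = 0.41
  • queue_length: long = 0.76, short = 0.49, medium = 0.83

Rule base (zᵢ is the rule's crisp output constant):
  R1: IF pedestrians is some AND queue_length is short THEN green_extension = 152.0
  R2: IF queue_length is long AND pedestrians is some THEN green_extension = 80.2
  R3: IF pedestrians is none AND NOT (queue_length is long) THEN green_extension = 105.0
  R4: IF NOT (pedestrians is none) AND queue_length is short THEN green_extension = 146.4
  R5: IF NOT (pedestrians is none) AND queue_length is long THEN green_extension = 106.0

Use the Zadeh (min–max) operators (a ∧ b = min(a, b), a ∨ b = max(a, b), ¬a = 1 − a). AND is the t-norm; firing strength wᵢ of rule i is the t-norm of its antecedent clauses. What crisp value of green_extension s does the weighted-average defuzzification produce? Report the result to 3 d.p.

R1 (z=152.0): some=0.41, short=0.49; AND[min(a, b)] → w = 0.41
R2 (z=80.2): long=0.76, some=0.41; AND[min(a, b)] → w = 0.41
R3 (z=105.0): none=0.45, ¬long=1−0.76=0.24; AND[min(a, b)] → w = 0.24
R4 (z=146.4): ¬none=1−0.45=0.55, short=0.49; AND[min(a, b)] → w = 0.49
R5 (z=106.0): ¬none=1−0.45=0.55, long=0.76; AND[min(a, b)] → w = 0.55
Weighted average = (0.41·152.0 + 0.41·80.2 + 0.24·105.0 + 0.49·146.4 + 0.55·106.0) / (0.41 + 0.41 + 0.24 + 0.49 + 0.55)
  = 250.4380 / 2.1000 = 119.256

119.256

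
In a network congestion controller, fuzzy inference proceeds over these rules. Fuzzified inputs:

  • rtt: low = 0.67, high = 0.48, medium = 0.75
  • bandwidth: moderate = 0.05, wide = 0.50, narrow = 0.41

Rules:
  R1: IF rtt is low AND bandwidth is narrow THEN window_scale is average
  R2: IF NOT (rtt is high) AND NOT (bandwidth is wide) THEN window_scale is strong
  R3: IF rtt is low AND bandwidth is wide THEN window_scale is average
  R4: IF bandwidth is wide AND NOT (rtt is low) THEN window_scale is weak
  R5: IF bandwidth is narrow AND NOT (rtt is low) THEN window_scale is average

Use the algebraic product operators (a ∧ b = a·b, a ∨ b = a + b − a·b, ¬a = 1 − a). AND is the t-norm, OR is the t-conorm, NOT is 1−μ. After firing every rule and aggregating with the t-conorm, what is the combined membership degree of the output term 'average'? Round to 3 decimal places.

0.583

R1: low=0.67, narrow=0.41; AND[a·b] → w = 0.2747
R2: ¬high=1−0.48=0.52, ¬wide=1−0.50=0.50; AND[a·b] → w = 0.2600
R3: low=0.67, wide=0.50; AND[a·b] → w = 0.3350
R4: wide=0.50, ¬low=1−0.67=0.33; AND[a·b] → w = 0.1650
R5: narrow=0.41, ¬low=1−0.67=0.33; AND[a·b] → w = 0.1353
Rules with consequent 'average': {R1, R3, R5} → strengths 0.2747, 0.3350, 0.1353
Aggregate via t-conorm [a + b − a·b]: 0.5829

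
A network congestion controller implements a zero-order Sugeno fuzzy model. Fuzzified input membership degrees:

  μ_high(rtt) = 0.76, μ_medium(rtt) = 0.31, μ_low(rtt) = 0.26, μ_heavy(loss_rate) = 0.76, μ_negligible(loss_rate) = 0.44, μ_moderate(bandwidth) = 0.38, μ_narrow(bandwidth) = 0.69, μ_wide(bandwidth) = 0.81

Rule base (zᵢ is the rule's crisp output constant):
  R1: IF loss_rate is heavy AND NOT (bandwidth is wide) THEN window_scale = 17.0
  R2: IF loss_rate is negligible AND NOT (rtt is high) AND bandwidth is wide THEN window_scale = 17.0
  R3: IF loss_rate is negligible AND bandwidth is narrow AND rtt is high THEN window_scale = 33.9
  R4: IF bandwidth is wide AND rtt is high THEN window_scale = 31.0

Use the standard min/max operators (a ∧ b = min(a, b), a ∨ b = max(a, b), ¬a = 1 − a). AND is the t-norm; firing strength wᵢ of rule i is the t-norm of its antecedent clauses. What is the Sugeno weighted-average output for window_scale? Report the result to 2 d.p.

28.09

R1 (z=17.0): heavy=0.76, ¬wide=1−0.81=0.19; AND[min(a, b)] → w = 0.19
R2 (z=17.0): negligible=0.44, ¬high=1−0.76=0.24, wide=0.81; AND[min(a, b)] → w = 0.24
R3 (z=33.9): negligible=0.44, narrow=0.69, high=0.76; AND[min(a, b)] → w = 0.44
R4 (z=31.0): wide=0.81, high=0.76; AND[min(a, b)] → w = 0.76
Weighted average = (0.19·17.0 + 0.24·17.0 + 0.44·33.9 + 0.76·31.0) / (0.19 + 0.24 + 0.44 + 0.76)
  = 45.7860 / 1.6300 = 28.09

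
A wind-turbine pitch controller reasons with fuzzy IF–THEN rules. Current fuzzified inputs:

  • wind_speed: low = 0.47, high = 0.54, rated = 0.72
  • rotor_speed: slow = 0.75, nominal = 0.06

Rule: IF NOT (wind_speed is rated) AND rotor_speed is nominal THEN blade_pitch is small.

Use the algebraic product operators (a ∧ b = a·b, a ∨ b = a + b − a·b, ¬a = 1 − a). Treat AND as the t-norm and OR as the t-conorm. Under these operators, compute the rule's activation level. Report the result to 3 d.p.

0.017

firing strength: ¬rated=1−0.72=0.28, nominal=0.06; AND[a·b] → w = 0.0168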